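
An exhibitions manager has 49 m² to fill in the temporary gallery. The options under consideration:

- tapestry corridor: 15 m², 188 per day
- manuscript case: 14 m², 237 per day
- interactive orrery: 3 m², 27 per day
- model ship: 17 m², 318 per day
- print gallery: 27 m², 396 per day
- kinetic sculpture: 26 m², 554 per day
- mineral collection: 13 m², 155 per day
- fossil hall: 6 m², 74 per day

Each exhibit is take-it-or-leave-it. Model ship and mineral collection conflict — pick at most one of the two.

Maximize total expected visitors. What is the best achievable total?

Taking model ship + kinetic sculpture + fossil hall: 49 m² used, 946 in expected visitors.
Every other selection either busts 49 m² or breaks a pairing rule or fails to beat 946.

946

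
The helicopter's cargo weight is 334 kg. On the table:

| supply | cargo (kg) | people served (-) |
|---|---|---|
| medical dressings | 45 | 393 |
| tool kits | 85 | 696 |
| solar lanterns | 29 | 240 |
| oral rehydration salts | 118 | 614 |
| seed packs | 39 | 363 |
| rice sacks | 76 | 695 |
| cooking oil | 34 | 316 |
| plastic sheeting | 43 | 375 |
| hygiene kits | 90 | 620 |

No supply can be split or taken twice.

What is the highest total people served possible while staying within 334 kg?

2838

Density check — seed packs 9.31, cooking oil 9.29, rice sacks 9.14 are the best per kg.
Greedy by ratio would take medical dressings + solar lanterns + seed packs + rice sacks + cooking oil + plastic sheeting: 266 kg used, total 2382.
Replace solar lanterns with tool kits: the trade gains 456 net, giving 2838 at 322 kg.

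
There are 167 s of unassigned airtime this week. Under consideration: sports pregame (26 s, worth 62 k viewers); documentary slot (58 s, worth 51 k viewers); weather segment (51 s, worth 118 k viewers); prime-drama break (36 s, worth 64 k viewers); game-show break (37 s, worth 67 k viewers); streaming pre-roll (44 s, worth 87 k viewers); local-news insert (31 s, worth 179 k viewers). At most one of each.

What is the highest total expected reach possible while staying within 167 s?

A density-first pass picks sports pregame + weather segment + streaming pre-roll + local-news insert — 446 at 152 s.
Dropping sports pregame frees 26 s; slotting in game-show break (37 s) lifts the total to 451 at 163 s.
The spare 4 s is too small for any remaining spot, and no exchange beats 451.

451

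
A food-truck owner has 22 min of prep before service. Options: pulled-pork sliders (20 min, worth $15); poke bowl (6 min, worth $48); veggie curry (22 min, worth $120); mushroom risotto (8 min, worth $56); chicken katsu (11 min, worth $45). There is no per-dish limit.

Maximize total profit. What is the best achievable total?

160

Ranking by ratio (profit/min): poke bowl 8.00, mushroom risotto 7.00, veggie curry 5.45, chicken katsu 4.09.
Taking the top-ratio dishes first gives 3×poke bowl for 144 (18 min).
Replace 2×poke bowl with 2×mushroom risotto: the trade gains 16 net, giving 160 at 22 min.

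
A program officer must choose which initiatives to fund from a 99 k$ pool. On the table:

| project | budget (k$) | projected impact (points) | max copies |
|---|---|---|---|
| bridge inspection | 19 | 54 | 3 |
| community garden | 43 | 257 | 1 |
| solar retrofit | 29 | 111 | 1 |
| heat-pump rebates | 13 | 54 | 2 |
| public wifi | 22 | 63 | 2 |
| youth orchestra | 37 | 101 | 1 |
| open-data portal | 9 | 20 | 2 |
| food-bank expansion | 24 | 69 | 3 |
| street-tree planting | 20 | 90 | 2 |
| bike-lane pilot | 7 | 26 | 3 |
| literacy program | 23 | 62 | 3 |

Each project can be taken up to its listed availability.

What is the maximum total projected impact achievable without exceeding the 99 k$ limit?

Density check — community garden 5.98, street-tree planting 4.50, heat-pump rebates 4.15 are the best per k$.
Taking community garden + heat-pump rebates + 2×street-tree planting: 96 k$ used, 491 in projected impact.
Nothing else within 99 k$ beats 491.

491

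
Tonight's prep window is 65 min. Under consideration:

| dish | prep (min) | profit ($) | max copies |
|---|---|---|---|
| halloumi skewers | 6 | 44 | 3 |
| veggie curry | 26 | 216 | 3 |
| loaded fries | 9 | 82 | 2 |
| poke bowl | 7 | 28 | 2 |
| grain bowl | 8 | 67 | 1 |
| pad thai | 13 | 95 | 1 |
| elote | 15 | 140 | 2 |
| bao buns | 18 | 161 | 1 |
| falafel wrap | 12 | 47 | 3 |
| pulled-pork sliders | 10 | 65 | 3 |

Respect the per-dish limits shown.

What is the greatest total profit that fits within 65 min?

Filling by ratio: halloumi skewers + 2×loaded fries + grain bowl + 2×elote for 555, with 3 min left unused.
The 15 min tied up in halloumi skewers and loaded fries is better spent on bao buns — total rises to 590 (65 min).

590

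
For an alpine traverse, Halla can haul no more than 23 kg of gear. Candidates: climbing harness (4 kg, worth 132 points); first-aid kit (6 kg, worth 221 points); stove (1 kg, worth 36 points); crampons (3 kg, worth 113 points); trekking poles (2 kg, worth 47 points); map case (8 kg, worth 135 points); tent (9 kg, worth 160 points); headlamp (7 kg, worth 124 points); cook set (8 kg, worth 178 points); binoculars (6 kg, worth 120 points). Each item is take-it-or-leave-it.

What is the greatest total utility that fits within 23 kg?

The ratio heuristic lands on climbing harness + first-aid kit + stove + crampons + trekking poles + binoculars (669) but leaves 1 kg idle.
Replace stove and binoculars with cook set: the trade gains 22 net, giving 691 at 23 kg.
The closest alternative, climbing harness + first-aid kit + stove + crampons + cook set, reaches only 680.

691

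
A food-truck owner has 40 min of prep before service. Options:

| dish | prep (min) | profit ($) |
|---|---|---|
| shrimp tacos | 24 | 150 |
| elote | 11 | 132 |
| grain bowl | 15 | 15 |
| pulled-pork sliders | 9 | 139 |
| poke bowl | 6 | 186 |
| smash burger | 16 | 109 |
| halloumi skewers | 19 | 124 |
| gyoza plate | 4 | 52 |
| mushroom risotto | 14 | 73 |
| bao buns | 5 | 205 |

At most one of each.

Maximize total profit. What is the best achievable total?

The ratio ordering already packs tightly: elote + pulled-pork sliders + poke bowl + gyoza plate + bao buns, 35 min, 714.
The closest alternative, pulled-pork sliders + poke bowl + smash burger + gyoza plate + bao buns, reaches only 691.

714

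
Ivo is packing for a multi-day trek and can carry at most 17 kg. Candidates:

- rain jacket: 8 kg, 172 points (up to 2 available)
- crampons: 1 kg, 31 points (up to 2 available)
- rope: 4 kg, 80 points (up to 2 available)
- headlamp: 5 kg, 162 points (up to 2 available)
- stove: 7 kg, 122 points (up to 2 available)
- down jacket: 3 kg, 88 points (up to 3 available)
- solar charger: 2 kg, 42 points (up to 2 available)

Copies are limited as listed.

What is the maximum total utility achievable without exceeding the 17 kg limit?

Density check — headlamp 32.40, crampons 31.00, down jacket 29.33, rain jacket 21.50 are the best per kg.
Greedy by ratio would take 2×crampons + 2×headlamp + down jacket + solar charger: 17 kg used, total 516.
Replace crampons and solar charger with down jacket: the trade gains 15 net, giving 531 at 17 kg.
Nothing else within 17 kg beats 531.

531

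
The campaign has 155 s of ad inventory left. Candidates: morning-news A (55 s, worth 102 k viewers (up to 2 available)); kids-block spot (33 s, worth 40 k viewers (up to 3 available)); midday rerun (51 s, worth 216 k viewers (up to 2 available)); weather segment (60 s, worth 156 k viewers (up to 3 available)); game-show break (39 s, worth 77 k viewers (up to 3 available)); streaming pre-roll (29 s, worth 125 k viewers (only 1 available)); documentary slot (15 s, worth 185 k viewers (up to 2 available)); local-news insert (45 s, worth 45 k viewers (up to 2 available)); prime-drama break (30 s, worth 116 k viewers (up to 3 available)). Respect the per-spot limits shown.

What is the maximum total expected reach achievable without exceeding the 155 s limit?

A density-first pass picks midday rerun + streaming pre-roll + 2×documentary slot + prime-drama break — 827 at 140 s.
Replace midday rerun with 2×prime-drama break: the trade gains 16 net, giving 843 at 149 s.

843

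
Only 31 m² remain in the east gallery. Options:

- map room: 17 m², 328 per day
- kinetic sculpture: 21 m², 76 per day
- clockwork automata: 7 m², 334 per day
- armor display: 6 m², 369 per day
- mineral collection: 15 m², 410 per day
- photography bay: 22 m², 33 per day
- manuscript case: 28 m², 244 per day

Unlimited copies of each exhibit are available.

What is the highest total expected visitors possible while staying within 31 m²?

1845

Taking 5×armor display: 30 m² used, 1845 in expected visitors.
That's the maximum — no swap from here does better than 1845.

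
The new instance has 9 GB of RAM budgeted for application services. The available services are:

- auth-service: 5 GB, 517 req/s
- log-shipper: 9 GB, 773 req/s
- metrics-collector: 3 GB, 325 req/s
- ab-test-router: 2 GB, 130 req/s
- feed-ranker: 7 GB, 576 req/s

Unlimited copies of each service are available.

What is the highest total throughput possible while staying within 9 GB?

3×metrics-collector uses 9 of the 9 GB and totals 975.
Every other selection either busts 9 GB or fails to beat 975.

975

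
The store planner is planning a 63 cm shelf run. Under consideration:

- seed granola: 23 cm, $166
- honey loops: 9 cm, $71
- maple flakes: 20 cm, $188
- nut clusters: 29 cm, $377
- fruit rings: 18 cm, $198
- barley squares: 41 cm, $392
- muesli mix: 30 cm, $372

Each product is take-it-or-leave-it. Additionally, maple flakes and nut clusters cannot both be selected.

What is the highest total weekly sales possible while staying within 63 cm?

749

By weekly sales per cm: nut clusters 13.00, muesli mix 12.40, fruit rings 11.00, barley squares 9.56 lead.
Best packing: nut clusters + muesli mix — 59 cm, 749 total.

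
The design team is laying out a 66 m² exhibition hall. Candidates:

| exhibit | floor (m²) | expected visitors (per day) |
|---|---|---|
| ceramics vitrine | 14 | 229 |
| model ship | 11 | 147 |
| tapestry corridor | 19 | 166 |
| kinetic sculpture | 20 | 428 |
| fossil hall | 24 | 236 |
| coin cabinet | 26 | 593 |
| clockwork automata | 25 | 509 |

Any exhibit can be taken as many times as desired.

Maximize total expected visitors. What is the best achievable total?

1449

A density-first pass picks ceramics vitrine + 2×coin cabinet — 1415 at 66 m².
Replace ceramics vitrine and coin cabinet with 2×kinetic sculpture: the trade gains 34 net, giving 1449 at 66 m².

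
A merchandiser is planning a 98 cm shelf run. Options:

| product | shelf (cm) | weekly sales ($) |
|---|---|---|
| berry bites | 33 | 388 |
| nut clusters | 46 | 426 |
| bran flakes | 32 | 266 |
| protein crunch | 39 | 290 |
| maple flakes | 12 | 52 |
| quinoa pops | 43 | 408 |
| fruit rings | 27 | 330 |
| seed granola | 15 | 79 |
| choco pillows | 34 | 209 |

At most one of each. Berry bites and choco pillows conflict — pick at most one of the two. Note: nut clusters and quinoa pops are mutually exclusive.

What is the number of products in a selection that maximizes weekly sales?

Best achievable weekly sales is 984.
For example berry bites + bran flakes + fruit rings achieves it, using 92 cm.
Any selection reaching 984 contains exactly 3 products.

3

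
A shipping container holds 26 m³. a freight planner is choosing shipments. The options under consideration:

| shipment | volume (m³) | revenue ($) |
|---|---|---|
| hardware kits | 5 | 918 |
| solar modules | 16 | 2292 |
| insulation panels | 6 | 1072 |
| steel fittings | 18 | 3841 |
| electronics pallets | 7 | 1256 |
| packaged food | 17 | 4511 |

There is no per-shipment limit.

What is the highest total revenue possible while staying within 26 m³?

5767

Density check — packaged food 265.35, steel fittings 213.39, hardware kits 183.60 are the best per m³.
A density-first pass picks hardware kits + packaged food — 5429 at 22 m³.
Dropping hardware kits frees 5 m³; slotting in electronics pallets (7 m³) lifts the total to 5767 at 24 m³.
The spare 2 m³ is too small for any remaining shipment, and no exchange beats 5767.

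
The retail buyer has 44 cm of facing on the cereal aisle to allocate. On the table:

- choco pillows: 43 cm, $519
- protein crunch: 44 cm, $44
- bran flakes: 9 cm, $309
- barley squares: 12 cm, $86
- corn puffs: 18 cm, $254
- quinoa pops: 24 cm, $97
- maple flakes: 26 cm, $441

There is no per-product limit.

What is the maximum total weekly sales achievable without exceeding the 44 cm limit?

By weekly sales per cm: bran flakes 34.33, maple flakes 16.96, corn puffs 14.11 lead.
4×bran flakes uses 36 of the 44 cm and totals 1236.
Nothing else within 44 cm beats 1236.

1236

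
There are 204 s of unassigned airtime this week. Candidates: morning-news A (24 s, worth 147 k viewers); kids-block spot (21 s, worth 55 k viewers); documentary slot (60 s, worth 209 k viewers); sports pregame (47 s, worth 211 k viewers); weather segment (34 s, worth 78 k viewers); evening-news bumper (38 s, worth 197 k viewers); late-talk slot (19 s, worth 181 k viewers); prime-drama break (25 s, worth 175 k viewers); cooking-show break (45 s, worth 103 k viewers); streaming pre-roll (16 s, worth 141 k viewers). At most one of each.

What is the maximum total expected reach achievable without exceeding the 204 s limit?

1130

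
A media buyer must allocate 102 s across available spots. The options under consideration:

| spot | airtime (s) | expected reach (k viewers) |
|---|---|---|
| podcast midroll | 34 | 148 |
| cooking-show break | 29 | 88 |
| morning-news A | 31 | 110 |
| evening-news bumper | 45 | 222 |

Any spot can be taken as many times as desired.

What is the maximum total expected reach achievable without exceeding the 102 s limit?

3×podcast midroll uses 102 of the 102 s and totals 444.

444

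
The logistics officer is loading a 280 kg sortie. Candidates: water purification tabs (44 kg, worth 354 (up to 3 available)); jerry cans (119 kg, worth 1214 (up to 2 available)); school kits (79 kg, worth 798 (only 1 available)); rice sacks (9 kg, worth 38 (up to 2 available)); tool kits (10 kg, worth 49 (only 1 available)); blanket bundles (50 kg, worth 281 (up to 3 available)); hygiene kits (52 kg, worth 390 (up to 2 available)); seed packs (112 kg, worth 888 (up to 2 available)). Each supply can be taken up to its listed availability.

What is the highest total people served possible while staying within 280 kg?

Taking 2×jerry cans + 2×rice sacks + tool kits: 266 kg used, 2553 in people served.
Nothing else within 280 kg beats 2553.

2553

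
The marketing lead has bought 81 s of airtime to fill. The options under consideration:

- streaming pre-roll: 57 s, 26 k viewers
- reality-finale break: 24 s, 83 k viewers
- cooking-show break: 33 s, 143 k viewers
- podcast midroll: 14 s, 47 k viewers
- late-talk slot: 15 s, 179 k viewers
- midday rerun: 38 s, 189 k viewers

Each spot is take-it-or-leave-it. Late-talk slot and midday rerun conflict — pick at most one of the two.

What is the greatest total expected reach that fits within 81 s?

405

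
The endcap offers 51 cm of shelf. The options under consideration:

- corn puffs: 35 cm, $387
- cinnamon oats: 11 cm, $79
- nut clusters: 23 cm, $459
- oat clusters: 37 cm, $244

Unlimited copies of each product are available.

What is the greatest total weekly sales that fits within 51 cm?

918

The ratio ordering already packs tightly: 2×nut clusters, 46 cm, 918.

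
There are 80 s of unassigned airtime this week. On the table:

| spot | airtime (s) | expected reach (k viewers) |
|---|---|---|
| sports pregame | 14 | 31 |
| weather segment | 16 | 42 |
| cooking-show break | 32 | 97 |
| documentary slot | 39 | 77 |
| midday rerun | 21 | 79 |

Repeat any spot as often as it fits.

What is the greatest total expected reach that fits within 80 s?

279

Ranking by ratio (expected reach/s): midday rerun 3.76, cooking-show break 3.03, weather segment 2.62, sports pregame 2.21.
The ratio ordering already packs tightly: weather segment + 3×midday rerun, 79 s, 279.
No other feasible combination exceeds 279.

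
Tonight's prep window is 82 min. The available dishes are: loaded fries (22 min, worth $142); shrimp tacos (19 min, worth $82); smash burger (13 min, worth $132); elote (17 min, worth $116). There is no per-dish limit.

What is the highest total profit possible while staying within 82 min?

Taking 6×smash burger: 78 min used, 792 in profit.
No other feasible combination exceeds 792.

792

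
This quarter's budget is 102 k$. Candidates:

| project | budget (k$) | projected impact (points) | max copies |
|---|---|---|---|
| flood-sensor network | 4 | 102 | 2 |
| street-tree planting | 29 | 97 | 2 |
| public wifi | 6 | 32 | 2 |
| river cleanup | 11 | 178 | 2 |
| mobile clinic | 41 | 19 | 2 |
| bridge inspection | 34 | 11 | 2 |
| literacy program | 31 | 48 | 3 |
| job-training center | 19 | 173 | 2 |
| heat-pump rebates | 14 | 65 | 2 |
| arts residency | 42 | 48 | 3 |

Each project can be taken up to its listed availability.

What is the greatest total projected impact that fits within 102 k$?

Filling by ratio: 2×flood-sensor network + 2×public wifi + 2×river cleanup + 2×job-training center + heat-pump rebates for 1035, with 8 k$ left unused.
The 6 k$ tied up in public wifi is better spent on heat-pump rebates — total rises to 1068 (102 k$).

1068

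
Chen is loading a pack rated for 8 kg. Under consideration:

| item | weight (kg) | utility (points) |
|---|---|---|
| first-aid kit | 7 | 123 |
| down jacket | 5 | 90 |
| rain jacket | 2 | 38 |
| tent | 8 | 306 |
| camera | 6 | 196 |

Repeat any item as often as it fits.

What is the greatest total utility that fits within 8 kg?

Best packing: tent — 8 kg, 306 total.

306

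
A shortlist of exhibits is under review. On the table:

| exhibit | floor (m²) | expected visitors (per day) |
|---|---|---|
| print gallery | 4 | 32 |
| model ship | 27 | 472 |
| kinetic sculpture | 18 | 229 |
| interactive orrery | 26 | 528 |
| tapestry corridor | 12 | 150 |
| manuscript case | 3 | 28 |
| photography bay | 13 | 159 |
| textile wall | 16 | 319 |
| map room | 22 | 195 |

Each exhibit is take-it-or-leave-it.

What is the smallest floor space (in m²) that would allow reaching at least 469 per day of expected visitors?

Need the lightest bundle worth ≥ 469.
Taking interactive orrery gives 528 (≥ 469) for 26 m².
Below 26 m² the best achievable stays under 469.

26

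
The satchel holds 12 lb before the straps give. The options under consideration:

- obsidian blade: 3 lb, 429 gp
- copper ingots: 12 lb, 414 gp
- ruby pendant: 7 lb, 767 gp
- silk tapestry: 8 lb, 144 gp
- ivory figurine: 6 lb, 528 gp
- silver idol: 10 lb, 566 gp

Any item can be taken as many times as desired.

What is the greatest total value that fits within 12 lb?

4×obsidian blade uses 12 of the 12 lb and totals 1716.
No other feasible combination exceeds 1716.

1716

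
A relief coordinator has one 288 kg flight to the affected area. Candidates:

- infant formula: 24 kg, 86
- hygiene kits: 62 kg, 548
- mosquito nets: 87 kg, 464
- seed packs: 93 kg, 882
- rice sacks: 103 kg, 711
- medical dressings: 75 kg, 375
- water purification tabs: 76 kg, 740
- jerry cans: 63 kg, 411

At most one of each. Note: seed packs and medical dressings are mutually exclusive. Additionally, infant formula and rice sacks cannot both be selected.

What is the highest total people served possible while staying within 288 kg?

2333

A density-first pass picks infant formula + hygiene kits + seed packs + water purification tabs — 2256 at 255 kg.
The 86 kg tied up in infant formula and hygiene kits is better spent on rice sacks — total rises to 2333 (272 kg).
Nothing else feasible within 288 kg beats 2333.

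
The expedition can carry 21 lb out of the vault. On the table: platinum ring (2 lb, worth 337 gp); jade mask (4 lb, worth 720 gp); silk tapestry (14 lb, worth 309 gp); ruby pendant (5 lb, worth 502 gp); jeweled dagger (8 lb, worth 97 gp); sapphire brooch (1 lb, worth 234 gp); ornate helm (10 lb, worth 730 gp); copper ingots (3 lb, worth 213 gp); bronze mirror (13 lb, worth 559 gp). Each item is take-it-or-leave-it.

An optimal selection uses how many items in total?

4

The maximum value within 21 lb is 2289.
For example platinum ring + jade mask + ruby pendant + ornate helm achieves it, using 21 lb.
Any selection reaching 2289 contains exactly 4 items.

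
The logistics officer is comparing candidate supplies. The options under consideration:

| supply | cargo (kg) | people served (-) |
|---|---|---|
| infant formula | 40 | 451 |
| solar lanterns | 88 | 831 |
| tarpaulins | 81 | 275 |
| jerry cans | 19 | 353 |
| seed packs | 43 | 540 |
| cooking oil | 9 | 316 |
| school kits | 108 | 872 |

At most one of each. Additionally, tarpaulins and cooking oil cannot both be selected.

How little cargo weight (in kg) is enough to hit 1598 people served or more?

111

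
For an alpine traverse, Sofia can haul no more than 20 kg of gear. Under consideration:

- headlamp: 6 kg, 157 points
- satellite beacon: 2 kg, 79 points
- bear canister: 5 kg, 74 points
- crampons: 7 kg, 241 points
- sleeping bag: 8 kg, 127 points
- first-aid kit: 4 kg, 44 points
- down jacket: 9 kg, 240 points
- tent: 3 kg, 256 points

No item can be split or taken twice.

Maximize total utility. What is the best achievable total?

737

Taking the top-ratio items first gives headlamp + satellite beacon + crampons + tent for 733 (18 kg).
The 8 kg tied up in headlamp and satellite beacon is better spent on down jacket — total rises to 737 (19 kg).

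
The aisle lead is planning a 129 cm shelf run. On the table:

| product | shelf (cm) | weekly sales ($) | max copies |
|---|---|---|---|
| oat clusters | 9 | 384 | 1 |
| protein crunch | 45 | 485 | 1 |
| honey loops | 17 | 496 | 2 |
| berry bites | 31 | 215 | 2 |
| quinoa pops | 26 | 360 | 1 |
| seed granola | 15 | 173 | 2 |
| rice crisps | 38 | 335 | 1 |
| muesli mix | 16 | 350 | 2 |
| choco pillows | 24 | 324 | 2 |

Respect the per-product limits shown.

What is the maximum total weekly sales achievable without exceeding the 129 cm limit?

2760

Oat clusters + 2×honey loops + quinoa pops + 2×muesli mix + choco pillows uses 125 of the 129 cm and totals 2760.
No other feasible combination exceeds 2760.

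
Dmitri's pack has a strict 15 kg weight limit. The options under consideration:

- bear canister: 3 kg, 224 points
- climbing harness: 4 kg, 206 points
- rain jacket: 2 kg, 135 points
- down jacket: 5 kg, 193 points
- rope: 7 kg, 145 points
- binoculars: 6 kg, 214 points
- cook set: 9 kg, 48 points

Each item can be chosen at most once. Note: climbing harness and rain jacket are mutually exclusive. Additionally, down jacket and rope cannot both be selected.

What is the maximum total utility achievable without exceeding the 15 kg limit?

644

Bear canister + climbing harness + binoculars uses 13 of the 15 kg and totals 644.
No other feasible combination exceeds 644.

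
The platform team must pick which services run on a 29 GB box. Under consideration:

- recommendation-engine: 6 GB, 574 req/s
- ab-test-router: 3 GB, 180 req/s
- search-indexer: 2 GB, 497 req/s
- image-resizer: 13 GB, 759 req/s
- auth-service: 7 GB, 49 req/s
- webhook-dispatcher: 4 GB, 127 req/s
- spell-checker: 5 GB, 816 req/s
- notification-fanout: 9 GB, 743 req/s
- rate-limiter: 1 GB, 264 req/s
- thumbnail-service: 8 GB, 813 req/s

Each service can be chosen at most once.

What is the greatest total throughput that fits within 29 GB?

3313

Ranking by ratio (throughput/GB): rate-limiter 264.00, search-indexer 248.50, spell-checker 163.20.
Greedy by ratio would take recommendation-engine + ab-test-router + search-indexer + webhook-dispatcher + spell-checker + rate-limiter + thumbnail-service: 29 GB used, total 3271.
Replace recommendation-engine and webhook-dispatcher with notification-fanout: the trade gains 42 net, giving 3313 at 28 GB.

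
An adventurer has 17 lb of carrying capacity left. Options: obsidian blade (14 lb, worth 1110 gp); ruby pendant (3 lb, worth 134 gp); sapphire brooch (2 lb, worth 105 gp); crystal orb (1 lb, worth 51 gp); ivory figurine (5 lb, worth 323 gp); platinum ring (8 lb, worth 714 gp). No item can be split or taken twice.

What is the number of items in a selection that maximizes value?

Best achievable value is 1266.
obsidian blade + sapphire brooch + crystal orb hits 1266 at 17 lb.
All optima have 3 items.

3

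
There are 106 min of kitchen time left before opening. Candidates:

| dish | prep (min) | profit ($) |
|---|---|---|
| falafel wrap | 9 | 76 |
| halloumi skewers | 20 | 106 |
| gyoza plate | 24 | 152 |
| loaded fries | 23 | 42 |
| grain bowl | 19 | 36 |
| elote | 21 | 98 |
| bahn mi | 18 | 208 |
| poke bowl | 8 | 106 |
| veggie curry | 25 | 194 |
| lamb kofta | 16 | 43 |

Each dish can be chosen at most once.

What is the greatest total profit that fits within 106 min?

The ratio ordering already packs tightly: falafel wrap + halloumi skewers + gyoza plate + bahn mi + poke bowl + veggie curry, 104 min, 842.
No other feasible combination exceeds 842.

842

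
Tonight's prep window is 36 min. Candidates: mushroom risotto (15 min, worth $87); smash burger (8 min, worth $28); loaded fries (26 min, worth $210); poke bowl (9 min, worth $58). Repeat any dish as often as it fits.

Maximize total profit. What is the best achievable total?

Best packing: loaded fries + poke bowl — 35 min, 268 total.
No other feasible combination exceeds 268.

268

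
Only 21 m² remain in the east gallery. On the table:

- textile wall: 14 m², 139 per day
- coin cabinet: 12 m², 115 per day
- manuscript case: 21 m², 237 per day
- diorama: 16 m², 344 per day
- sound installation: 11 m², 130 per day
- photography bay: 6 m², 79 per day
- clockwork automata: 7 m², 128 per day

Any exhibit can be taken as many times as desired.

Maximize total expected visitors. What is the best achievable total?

384

Ranking by ratio (expected visitors/m²): diorama 21.50, clockwork automata 18.29, photography bay 13.17.
Taking the top-ratio exhibits first gives diorama for 344 (16 m²).
The 16 m² tied up in diorama is better spent on 3×clockwork automata — total rises to 384 (21 m²).
Nothing else within 21 m² beats 384.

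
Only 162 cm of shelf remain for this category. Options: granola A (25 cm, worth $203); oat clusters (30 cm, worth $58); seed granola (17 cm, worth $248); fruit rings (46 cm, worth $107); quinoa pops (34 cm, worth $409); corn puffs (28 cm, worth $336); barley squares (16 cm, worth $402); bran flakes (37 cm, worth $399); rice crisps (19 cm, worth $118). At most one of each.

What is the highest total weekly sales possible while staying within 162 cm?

1997

Ranking by ratio (weekly sales/cm): barley squares 25.12, seed granola 14.59, quinoa pops 12.03.
Granola A + seed granola + quinoa pops + corn puffs + barley squares + bran flakes uses 157 of the 162 cm and totals 1997.
Next best is seed granola + quinoa pops + corn puffs + barley squares + bran flakes + rice crisps at 1912 (151 cm) — short by 85.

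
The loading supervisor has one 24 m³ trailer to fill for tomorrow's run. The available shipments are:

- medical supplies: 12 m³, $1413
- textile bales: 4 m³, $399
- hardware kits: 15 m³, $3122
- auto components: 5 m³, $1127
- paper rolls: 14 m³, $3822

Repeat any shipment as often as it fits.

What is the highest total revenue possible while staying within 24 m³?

6076

Taking 2×auto components + paper rolls: 24 m³ used, 6076 in revenue.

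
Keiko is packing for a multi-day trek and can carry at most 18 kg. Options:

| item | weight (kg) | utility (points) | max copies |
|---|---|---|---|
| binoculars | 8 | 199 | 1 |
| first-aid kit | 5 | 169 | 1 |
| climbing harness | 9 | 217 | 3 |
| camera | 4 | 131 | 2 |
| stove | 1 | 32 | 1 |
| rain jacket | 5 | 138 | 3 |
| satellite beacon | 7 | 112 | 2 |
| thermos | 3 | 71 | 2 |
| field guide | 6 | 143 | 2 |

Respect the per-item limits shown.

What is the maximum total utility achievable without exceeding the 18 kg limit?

569

Filling by ratio: first-aid kit + 2×camera + stove + thermos for 534, with 1 kg left unused.
The 4 kg tied up in stove and thermos is better spent on rain jacket — total rises to 569 (18 kg).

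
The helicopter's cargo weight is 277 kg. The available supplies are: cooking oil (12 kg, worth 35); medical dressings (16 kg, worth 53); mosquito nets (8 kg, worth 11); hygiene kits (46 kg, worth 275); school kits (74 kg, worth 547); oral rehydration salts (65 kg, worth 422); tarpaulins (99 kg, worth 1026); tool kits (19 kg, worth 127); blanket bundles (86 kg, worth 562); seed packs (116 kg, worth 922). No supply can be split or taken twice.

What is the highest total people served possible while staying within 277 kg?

2276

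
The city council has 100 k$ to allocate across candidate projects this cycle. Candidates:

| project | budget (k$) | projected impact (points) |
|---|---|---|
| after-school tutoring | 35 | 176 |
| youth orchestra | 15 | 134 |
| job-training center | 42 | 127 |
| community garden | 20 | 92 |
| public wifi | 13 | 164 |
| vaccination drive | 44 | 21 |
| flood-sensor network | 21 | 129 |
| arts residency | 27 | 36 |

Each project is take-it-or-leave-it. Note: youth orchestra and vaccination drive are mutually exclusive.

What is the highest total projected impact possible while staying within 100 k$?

After-school tutoring + youth orchestra + public wifi + flood-sensor network uses 84 of the 100 k$ and totals 603.
No other feasible combination exceeds 603.

603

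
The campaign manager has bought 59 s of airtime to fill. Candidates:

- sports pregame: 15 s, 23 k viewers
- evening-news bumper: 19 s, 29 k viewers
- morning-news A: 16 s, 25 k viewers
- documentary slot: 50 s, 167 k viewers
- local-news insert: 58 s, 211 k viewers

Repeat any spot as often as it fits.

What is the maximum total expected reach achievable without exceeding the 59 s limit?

Local-news insert uses 58 of the 59 s and totals 211.
Nothing else within 59 s beats 211.

211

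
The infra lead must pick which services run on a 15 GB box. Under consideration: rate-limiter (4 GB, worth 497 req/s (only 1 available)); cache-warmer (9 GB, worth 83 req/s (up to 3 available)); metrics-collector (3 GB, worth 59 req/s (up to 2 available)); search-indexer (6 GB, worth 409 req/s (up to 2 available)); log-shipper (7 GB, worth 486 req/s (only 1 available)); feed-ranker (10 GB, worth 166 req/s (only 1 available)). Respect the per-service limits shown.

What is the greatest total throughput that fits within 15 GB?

Density check — rate-limiter 124.25, log-shipper 69.43, search-indexer 68.17, metrics-collector 19.67 are the best per GB.
The ratio ordering already packs tightly: rate-limiter + metrics-collector + log-shipper, 14 GB, 1042.
The spare 1 GB is too small for any remaining service, and no exchange beats 1042.

1042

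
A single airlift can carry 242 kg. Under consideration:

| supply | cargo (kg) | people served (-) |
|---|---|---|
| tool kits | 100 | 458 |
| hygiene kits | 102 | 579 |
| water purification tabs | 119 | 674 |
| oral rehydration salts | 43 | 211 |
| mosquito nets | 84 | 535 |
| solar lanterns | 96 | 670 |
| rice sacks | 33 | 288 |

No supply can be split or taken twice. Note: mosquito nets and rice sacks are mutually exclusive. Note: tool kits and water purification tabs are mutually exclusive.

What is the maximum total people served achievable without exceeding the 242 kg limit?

Taking hygiene kits + solar lanterns + rice sacks: 231 kg used, 1537 in people served.
Runner-up hygiene kits + oral rehydration salts + solar lanterns tops out at 1460.

1537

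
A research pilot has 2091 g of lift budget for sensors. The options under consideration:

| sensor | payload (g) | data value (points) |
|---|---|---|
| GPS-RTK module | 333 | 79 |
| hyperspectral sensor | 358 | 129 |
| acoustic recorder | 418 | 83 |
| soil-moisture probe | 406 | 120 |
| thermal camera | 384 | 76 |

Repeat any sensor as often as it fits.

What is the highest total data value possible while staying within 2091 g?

Taking 5×hyperspectral sensor: 1790 g used, 645 in data value.

645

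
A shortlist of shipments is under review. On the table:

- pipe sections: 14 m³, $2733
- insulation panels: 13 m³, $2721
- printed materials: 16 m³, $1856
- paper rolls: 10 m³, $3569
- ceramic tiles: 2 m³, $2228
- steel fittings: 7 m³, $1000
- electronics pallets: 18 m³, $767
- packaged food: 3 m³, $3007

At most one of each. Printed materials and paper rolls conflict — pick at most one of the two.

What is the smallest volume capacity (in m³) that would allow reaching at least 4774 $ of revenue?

5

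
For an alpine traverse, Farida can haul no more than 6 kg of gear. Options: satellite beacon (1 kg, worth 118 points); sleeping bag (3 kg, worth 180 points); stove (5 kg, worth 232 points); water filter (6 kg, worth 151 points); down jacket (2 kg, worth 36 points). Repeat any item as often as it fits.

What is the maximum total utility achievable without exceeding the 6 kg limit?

Taking 6×satellite beacon: 6 kg used, 708 in utility.

708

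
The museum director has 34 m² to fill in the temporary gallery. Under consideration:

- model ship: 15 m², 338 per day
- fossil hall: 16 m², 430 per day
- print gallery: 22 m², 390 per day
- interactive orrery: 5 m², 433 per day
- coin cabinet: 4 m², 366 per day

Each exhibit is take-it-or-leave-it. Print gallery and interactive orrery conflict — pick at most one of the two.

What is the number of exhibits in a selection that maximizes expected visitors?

Optimal total is 1229.
For example fossil hall + interactive orrery + coin cabinet achieves it, using 25 m².
Every optimal selection uses 3 exhibits.

3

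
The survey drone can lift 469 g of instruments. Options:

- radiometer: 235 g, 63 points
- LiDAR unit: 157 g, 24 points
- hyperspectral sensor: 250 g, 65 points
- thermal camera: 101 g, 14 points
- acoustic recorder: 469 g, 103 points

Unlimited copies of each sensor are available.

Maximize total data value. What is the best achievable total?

103

A density-first pass picks radiometer + LiDAR unit — 87 at 392 g.
Dropping radiometer and LiDAR unit frees 392 g; slotting in acoustic recorder (469 g) lifts the total to 103 at 469 g.
Every other selection either busts 469 g or fails to beat 103.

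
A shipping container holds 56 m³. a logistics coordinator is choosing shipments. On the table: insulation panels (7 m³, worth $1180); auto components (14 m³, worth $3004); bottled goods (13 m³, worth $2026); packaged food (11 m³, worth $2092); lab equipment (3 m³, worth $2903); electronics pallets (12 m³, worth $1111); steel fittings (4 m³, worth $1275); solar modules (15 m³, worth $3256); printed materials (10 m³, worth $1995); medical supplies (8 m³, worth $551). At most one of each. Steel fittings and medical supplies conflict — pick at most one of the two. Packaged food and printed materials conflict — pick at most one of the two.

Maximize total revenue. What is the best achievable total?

13710

A density-first pass picks insulation panels + auto components + lab equipment + steel fittings + solar modules + printed materials — 13613 at 53 m³.
The 10 m³ tied up in printed materials is better spent on packaged food — total rises to 13710 (54 m³).
Nothing else feasible within 56 m³ beats 13710.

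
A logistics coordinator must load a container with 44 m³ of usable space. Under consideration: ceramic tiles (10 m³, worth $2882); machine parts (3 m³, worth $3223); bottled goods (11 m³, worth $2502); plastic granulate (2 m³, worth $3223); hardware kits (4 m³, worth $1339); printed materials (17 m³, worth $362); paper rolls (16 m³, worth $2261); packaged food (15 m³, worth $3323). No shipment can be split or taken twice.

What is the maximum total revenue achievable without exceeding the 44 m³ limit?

15153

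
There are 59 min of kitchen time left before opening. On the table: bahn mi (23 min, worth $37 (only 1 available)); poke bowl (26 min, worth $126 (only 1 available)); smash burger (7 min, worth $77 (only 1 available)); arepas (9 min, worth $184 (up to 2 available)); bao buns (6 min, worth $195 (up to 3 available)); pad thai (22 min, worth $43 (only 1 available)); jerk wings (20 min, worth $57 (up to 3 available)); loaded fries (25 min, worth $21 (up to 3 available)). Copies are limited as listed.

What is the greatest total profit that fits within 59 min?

The ratio ordering already packs tightly: smash burger + 2×arepas + 3×bao buns, 43 min, 1030.
No other feasible combination exceeds 1030.

1030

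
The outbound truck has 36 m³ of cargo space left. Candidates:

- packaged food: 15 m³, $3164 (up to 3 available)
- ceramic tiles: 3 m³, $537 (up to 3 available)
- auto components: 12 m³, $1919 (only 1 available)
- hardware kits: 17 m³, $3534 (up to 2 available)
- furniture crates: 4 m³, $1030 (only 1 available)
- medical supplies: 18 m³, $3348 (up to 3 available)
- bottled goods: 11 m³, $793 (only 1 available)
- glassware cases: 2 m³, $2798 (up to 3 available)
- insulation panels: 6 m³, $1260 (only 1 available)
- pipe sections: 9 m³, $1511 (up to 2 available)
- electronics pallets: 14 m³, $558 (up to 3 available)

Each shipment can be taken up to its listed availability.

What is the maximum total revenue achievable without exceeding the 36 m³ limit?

Filling by ratio: packaged food + ceramic tiles + furniture crates + 3×glassware cases + insulation panels for 14385, with 2 m³ left unused.
The 15 m³ tied up in packaged food is better spent on hardware kits — total rises to 14755 (36 m³).

14755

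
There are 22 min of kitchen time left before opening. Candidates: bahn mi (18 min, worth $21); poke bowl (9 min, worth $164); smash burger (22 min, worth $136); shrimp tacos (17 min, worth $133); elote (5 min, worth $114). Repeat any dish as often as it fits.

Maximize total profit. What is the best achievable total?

Ranking by ratio (profit/min): elote 22.80, poke bowl 18.22, shrimp tacos 7.82, smash burger 6.18.
4×elote uses 20 of the 22 min and totals 456.
That's the maximum — no swap from here does better than 456.

456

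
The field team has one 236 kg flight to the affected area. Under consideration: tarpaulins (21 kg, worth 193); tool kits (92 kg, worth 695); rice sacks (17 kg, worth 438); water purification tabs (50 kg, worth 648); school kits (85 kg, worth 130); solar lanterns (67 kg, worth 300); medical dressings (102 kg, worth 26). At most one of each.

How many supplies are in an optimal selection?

The maximum people served within 236 kg is 2081.
tool kits + rice sacks + water purification tabs + solar lanterns hits 2081 at 226 kg.
Any selection reaching 2081 contains exactly 4 supplies.

4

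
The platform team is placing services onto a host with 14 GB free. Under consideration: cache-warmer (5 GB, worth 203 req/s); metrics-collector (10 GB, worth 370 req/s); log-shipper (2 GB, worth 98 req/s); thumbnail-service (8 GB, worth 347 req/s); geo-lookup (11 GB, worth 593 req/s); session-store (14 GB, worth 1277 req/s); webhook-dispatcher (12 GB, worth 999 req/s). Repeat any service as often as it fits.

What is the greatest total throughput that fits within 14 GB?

1277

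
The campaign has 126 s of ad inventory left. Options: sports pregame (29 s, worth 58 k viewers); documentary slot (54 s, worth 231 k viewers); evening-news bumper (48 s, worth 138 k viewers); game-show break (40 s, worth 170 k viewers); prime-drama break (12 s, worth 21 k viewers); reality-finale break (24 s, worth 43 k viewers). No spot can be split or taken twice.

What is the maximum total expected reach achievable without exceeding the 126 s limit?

459

Taking sports pregame + documentary slot + game-show break: 123 s used, 459 in expected reach.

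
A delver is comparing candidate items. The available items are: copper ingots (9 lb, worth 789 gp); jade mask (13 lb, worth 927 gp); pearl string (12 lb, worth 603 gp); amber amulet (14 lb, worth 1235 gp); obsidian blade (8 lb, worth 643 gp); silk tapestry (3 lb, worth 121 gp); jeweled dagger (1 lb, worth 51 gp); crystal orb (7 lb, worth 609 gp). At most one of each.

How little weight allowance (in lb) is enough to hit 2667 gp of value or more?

31

Need the lightest bundle worth ≥ 2667.
Taking copper ingots + amber amulet + obsidian blade gives 2667 (≥ 2667) for 31 lb.
Below 31 lb the best achievable stays under 2667.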